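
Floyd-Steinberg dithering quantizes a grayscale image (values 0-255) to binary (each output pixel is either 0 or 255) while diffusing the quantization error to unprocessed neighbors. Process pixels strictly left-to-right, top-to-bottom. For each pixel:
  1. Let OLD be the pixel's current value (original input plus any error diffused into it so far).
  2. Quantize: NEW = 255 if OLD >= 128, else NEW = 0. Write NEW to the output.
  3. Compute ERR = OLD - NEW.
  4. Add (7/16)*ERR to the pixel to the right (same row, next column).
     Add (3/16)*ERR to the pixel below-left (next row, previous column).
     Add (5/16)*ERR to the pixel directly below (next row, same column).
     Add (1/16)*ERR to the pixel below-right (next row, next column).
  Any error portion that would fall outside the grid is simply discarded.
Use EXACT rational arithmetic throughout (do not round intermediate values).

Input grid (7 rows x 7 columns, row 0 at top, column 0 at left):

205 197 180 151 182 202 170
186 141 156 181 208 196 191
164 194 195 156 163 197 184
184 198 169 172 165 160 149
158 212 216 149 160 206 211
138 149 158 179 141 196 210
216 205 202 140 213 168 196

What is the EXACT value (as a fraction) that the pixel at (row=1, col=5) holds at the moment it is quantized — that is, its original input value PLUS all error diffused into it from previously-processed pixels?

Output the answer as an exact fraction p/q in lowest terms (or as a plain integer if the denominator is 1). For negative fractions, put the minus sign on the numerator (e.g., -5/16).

(0,0): OLD=205 → NEW=255, ERR=-50
(0,1): OLD=1401/8 → NEW=255, ERR=-639/8
(0,2): OLD=18567/128 → NEW=255, ERR=-14073/128
(0,3): OLD=210737/2048 → NEW=0, ERR=210737/2048
(0,4): OLD=7438935/32768 → NEW=255, ERR=-916905/32768
(0,5): OLD=99487841/524288 → NEW=255, ERR=-34205599/524288
(0,6): OLD=1186624167/8388608 → NEW=255, ERR=-952470873/8388608
(1,0): OLD=19891/128 → NEW=255, ERR=-12749/128
(1,1): OLD=49893/1024 → NEW=0, ERR=49893/1024
(1,2): OLD=5153097/32768 → NEW=255, ERR=-3202743/32768
(1,3): OLD=20745621/131072 → NEW=255, ERR=-12677739/131072
(1,4): OLD=1267833247/8388608 → NEW=255, ERR=-871261793/8388608
(1,5): OLD=7189626959/67108864 → NEW=0, ERR=7189626959/67108864
Target (1,5): original=196, with diffused error = 7189626959/67108864

Answer: 7189626959/67108864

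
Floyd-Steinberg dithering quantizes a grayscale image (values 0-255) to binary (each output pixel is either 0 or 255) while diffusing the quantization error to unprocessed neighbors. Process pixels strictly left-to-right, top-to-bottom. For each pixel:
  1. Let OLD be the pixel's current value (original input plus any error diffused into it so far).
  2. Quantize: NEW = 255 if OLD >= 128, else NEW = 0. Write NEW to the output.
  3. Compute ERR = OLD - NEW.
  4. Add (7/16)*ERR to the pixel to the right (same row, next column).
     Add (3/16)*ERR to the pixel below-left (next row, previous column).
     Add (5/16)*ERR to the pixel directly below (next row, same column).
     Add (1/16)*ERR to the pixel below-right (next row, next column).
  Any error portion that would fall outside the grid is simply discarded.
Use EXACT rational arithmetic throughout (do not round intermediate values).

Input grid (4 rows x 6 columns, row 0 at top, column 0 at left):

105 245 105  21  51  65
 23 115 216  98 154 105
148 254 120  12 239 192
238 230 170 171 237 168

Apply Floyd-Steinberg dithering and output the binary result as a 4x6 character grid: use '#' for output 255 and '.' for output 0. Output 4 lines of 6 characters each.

(0,0): OLD=105 → NEW=0, ERR=105
(0,1): OLD=4655/16 → NEW=255, ERR=575/16
(0,2): OLD=30905/256 → NEW=0, ERR=30905/256
(0,3): OLD=302351/4096 → NEW=0, ERR=302351/4096
(0,4): OLD=5458793/65536 → NEW=0, ERR=5458793/65536
(0,5): OLD=106368991/1048576 → NEW=0, ERR=106368991/1048576
(1,0): OLD=16013/256 → NEW=0, ERR=16013/256
(1,1): OLD=374363/2048 → NEW=255, ERR=-147877/2048
(1,2): OLD=15612151/65536 → NEW=255, ERR=-1099529/65536
(1,3): OLD=35884971/262144 → NEW=255, ERR=-30961749/262144
(1,4): OLD=2549974561/16777216 → NEW=255, ERR=-1728215519/16777216
(1,5): OLD=25995184535/268435456 → NEW=0, ERR=25995184535/268435456
(2,0): OLD=5046553/32768 → NEW=255, ERR=-3309287/32768
(2,1): OLD=197148707/1048576 → NEW=255, ERR=-70238173/1048576
(2,2): OLD=986382377/16777216 → NEW=0, ERR=986382377/16777216
(2,3): OLD=-2623991775/134217728 → NEW=0, ERR=-2623991775/134217728
(2,4): OLD=897784780003/4294967296 → NEW=255, ERR=-197431880477/4294967296
(2,5): OLD=13449307959909/68719476736 → NEW=255, ERR=-4074158607771/68719476736
(3,0): OLD=3252776969/16777216 → NEW=255, ERR=-1025413111/16777216
(3,1): OLD=25104000725/134217728 → NEW=255, ERR=-9121519915/134217728
(3,2): OLD=161907207183/1073741824 → NEW=255, ERR=-111896957937/1073741824
(3,3): OLD=7858295262701/68719476736 → NEW=0, ERR=7858295262701/68719476736
(3,4): OLD=143115906285773/549755813888 → NEW=255, ERR=2928173744333/549755813888
(3,5): OLD=1310003218929379/8796093022208 → NEW=255, ERR=-933000501733661/8796093022208
Row 0: .#....
Row 1: .####.
Row 2: ##..##
Row 3: ###.##

Answer: .#....
.####.
##..##
###.##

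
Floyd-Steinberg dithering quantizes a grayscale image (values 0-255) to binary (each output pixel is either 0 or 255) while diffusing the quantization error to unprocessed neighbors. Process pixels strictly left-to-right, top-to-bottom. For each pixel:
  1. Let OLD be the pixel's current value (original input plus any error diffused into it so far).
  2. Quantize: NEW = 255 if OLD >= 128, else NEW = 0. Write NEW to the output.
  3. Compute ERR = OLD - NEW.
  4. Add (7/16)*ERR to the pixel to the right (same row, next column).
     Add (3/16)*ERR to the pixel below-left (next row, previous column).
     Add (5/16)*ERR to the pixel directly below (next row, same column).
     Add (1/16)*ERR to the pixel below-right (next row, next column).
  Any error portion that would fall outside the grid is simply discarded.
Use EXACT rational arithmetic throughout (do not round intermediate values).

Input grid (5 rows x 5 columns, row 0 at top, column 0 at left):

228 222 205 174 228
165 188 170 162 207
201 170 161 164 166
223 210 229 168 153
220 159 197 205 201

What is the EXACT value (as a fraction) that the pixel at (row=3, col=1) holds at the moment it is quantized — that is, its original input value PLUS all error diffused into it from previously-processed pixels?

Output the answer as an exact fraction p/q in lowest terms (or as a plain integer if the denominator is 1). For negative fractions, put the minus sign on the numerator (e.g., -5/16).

Answer: 22024692305/134217728

Derivation:
(0,0): OLD=228 → NEW=255, ERR=-27
(0,1): OLD=3363/16 → NEW=255, ERR=-717/16
(0,2): OLD=47461/256 → NEW=255, ERR=-17819/256
(0,3): OLD=587971/4096 → NEW=255, ERR=-456509/4096
(0,4): OLD=11746645/65536 → NEW=255, ERR=-4965035/65536
(1,0): OLD=37929/256 → NEW=255, ERR=-27351/256
(1,1): OLD=230431/2048 → NEW=0, ERR=230431/2048
(1,2): OLD=11388555/65536 → NEW=255, ERR=-5323125/65536
(1,3): OLD=19157487/262144 → NEW=0, ERR=19157487/262144
(1,4): OLD=873806061/4194304 → NEW=255, ERR=-195741459/4194304
(2,0): OLD=6183621/32768 → NEW=255, ERR=-2172219/32768
(2,1): OLD=161744583/1048576 → NEW=255, ERR=-105642297/1048576
(2,2): OLD=1883656213/16777216 → NEW=0, ERR=1883656213/16777216
(2,3): OLD=59627786607/268435456 → NEW=255, ERR=-8823254673/268435456
(2,4): OLD=608181788233/4294967296 → NEW=255, ERR=-487034872247/4294967296
(3,0): OLD=3076837237/16777216 → NEW=255, ERR=-1201352843/16777216
(3,1): OLD=22024692305/134217728 → NEW=255, ERR=-12200828335/134217728
Target (3,1): original=210, with diffused error = 22024692305/134217728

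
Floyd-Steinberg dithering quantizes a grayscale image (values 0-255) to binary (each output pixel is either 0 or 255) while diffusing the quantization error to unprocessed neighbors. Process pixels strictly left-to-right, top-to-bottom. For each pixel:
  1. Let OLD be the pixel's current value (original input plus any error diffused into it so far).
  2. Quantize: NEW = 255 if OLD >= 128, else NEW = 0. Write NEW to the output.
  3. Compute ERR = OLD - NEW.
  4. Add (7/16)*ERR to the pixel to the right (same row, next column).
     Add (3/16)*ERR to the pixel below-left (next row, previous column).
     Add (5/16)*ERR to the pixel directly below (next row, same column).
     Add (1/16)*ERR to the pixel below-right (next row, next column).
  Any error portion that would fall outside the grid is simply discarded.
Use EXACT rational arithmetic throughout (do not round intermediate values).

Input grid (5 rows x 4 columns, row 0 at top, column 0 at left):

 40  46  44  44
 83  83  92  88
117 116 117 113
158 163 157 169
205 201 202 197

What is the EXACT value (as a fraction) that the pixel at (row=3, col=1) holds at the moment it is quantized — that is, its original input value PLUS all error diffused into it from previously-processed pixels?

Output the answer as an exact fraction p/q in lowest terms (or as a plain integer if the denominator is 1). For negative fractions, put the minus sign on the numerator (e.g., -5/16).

Answer: 3349601079/33554432

Derivation:
(0,0): OLD=40 → NEW=0, ERR=40
(0,1): OLD=127/2 → NEW=0, ERR=127/2
(0,2): OLD=2297/32 → NEW=0, ERR=2297/32
(0,3): OLD=38607/512 → NEW=0, ERR=38607/512
(1,0): OLD=3437/32 → NEW=0, ERR=3437/32
(1,1): OLD=42443/256 → NEW=255, ERR=-22837/256
(1,2): OLD=766039/8192 → NEW=0, ERR=766039/8192
(1,3): OLD=20573201/131072 → NEW=255, ERR=-12850159/131072
(2,0): OLD=548201/4096 → NEW=255, ERR=-496279/4096
(2,1): OLD=7780515/131072 → NEW=0, ERR=7780515/131072
(2,2): OLD=38858811/262144 → NEW=255, ERR=-27987909/262144
(2,3): OLD=174052647/4194304 → NEW=0, ERR=174052647/4194304
(3,0): OLD=275286921/2097152 → NEW=255, ERR=-259486839/2097152
(3,1): OLD=3349601079/33554432 → NEW=0, ERR=3349601079/33554432
Target (3,1): original=163, with diffused error = 3349601079/33554432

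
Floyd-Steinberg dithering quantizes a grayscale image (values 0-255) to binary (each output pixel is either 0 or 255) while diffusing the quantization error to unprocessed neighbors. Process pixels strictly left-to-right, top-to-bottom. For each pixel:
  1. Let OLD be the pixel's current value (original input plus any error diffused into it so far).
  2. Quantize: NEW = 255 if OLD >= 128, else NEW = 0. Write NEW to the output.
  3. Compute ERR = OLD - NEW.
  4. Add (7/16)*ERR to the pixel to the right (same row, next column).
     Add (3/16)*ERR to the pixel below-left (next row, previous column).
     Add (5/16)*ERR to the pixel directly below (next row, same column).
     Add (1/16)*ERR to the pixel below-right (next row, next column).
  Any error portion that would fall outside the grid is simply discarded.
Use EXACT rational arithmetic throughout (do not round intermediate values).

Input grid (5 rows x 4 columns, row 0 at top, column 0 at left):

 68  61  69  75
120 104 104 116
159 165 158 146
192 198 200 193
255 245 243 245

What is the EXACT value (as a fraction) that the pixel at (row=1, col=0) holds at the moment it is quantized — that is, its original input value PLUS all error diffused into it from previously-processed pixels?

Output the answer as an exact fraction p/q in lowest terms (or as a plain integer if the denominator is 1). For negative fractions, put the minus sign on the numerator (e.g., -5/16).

(0,0): OLD=68 → NEW=0, ERR=68
(0,1): OLD=363/4 → NEW=0, ERR=363/4
(0,2): OLD=6957/64 → NEW=0, ERR=6957/64
(0,3): OLD=125499/1024 → NEW=0, ERR=125499/1024
(1,0): OLD=10129/64 → NEW=255, ERR=-6191/64
Target (1,0): original=120, with diffused error = 10129/64

Answer: 10129/64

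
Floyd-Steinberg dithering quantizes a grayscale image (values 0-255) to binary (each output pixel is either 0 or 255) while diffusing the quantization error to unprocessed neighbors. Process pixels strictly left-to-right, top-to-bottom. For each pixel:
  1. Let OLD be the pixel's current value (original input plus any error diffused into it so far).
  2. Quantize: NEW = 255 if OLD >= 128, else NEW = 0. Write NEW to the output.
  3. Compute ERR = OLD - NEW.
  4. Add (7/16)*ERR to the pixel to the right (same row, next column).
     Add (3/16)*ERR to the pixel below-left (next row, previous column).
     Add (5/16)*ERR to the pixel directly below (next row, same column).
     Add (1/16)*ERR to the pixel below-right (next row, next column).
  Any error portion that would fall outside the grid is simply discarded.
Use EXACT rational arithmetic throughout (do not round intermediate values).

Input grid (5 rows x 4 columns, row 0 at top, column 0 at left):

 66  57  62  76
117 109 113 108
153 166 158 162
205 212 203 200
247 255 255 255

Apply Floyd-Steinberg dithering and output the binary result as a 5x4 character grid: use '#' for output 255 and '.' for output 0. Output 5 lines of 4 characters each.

(0,0): OLD=66 → NEW=0, ERR=66
(0,1): OLD=687/8 → NEW=0, ERR=687/8
(0,2): OLD=12745/128 → NEW=0, ERR=12745/128
(0,3): OLD=244863/2048 → NEW=0, ERR=244863/2048
(1,0): OLD=19677/128 → NEW=255, ERR=-12963/128
(1,1): OLD=117067/1024 → NEW=0, ERR=117067/1024
(1,2): OLD=7271783/32768 → NEW=255, ERR=-1084057/32768
(1,3): OLD=71886465/524288 → NEW=255, ERR=-61806975/524288
(2,0): OLD=2339433/16384 → NEW=255, ERR=-1838487/16384
(2,1): OLD=73453011/524288 → NEW=255, ERR=-60240429/524288
(2,2): OLD=86438735/1048576 → NEW=0, ERR=86438735/1048576
(2,3): OLD=2670220563/16777216 → NEW=255, ERR=-1607969517/16777216
(3,0): OLD=1244785433/8388608 → NEW=255, ERR=-894309607/8388608
(3,1): OLD=18507981063/134217728 → NEW=255, ERR=-15717539577/134217728
(3,2): OLD=327224375673/2147483648 → NEW=255, ERR=-220383954567/2147483648
(3,3): OLD=4477186030031/34359738368 → NEW=255, ERR=-4284547253809/34359738368
(4,0): OLD=411731073765/2147483648 → NEW=255, ERR=-135877256475/2147483648
(4,1): OLD=2831547099631/17179869184 → NEW=255, ERR=-1549319542289/17179869184
(4,2): OLD=83989210690895/549755813888 → NEW=255, ERR=-56198521850545/549755813888
(4,3): OLD=1450431995035353/8796093022208 → NEW=255, ERR=-792571725627687/8796093022208
Row 0: ....
Row 1: #.##
Row 2: ##.#
Row 3: ####
Row 4: ####

Answer: ....
#.##
##.#
####
####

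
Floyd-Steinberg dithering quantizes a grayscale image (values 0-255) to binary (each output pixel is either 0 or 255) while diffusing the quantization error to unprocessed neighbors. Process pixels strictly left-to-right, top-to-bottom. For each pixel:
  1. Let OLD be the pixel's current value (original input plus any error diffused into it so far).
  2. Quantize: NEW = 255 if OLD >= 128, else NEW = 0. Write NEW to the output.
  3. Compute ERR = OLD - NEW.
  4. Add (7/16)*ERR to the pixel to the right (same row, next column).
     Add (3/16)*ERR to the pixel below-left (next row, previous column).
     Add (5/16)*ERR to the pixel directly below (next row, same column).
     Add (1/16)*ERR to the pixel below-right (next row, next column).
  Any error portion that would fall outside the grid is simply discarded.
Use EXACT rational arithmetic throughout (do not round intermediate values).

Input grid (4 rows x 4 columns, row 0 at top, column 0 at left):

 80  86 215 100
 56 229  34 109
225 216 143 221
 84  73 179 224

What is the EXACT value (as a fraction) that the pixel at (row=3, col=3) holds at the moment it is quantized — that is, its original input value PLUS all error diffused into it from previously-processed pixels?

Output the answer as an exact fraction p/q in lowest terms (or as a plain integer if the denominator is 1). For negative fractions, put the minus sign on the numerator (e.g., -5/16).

Answer: 679305496793/4294967296

Derivation:
(0,0): OLD=80 → NEW=0, ERR=80
(0,1): OLD=121 → NEW=0, ERR=121
(0,2): OLD=4287/16 → NEW=255, ERR=207/16
(0,3): OLD=27049/256 → NEW=0, ERR=27049/256
(1,0): OLD=1659/16 → NEW=0, ERR=1659/16
(1,1): OLD=40909/128 → NEW=255, ERR=8269/128
(1,2): OLD=383713/4096 → NEW=0, ERR=383713/4096
(1,3): OLD=12046327/65536 → NEW=255, ERR=-4665353/65536
(2,0): OLD=551967/2048 → NEW=255, ERR=29727/2048
(2,1): OLD=17470837/65536 → NEW=255, ERR=759157/65536
(2,2): OLD=22024397/131072 → NEW=255, ERR=-11398963/131072
(2,3): OLD=349303137/2097152 → NEW=255, ERR=-185470623/2097152
(3,0): OLD=95114175/1048576 → NEW=0, ERR=95114175/1048576
(3,1): OLD=1692913665/16777216 → NEW=0, ERR=1692913665/16777216
(3,2): OLD=48348055199/268435456 → NEW=255, ERR=-20102986081/268435456
(3,3): OLD=679305496793/4294967296 → NEW=255, ERR=-415911163687/4294967296
Target (3,3): original=224, with diffused error = 679305496793/4294967296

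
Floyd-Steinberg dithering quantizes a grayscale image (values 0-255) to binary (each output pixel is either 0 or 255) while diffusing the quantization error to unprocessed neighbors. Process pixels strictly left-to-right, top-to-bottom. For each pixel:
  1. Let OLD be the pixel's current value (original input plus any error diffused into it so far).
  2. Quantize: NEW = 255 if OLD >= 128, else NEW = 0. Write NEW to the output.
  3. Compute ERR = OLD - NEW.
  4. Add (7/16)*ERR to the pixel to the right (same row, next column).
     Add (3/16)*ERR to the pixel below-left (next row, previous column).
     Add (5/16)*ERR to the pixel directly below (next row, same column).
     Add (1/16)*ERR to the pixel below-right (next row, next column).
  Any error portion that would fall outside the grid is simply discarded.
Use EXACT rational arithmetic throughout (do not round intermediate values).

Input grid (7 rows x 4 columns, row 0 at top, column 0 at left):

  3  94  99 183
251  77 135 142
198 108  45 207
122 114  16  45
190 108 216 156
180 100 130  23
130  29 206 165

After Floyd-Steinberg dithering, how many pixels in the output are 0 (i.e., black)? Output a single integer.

Answer: 14

Derivation:
(0,0): OLD=3 → NEW=0, ERR=3
(0,1): OLD=1525/16 → NEW=0, ERR=1525/16
(0,2): OLD=36019/256 → NEW=255, ERR=-29261/256
(0,3): OLD=544741/4096 → NEW=255, ERR=-499739/4096
(1,0): OLD=69071/256 → NEW=255, ERR=3791/256
(1,1): OLD=188457/2048 → NEW=0, ERR=188457/2048
(1,2): OLD=8036061/65536 → NEW=0, ERR=8036061/65536
(1,3): OLD=157680283/1048576 → NEW=255, ERR=-109706597/1048576
(2,0): OLD=7205075/32768 → NEW=255, ERR=-1150765/32768
(2,1): OLD=152367297/1048576 → NEW=255, ERR=-115019583/1048576
(2,2): OLD=45011589/2097152 → NEW=0, ERR=45011589/2097152
(2,3): OLD=6420936529/33554432 → NEW=255, ERR=-2135443631/33554432
(3,0): OLD=1517639203/16777216 → NEW=0, ERR=1517639203/16777216
(3,1): OLD=32514636221/268435456 → NEW=0, ERR=32514636221/268435456
(3,2): OLD=244433686851/4294967296 → NEW=0, ERR=244433686851/4294967296
(3,3): OLD=3528912071509/68719476736 → NEW=0, ERR=3528912071509/68719476736
(4,0): OLD=1034998831143/4294967296 → NEW=255, ERR=-60217829337/4294967296
(4,1): OLD=5361583138165/34359738368 → NEW=255, ERR=-3400150145675/34359738368
(4,2): OLD=228357587595349/1099511627776 → NEW=255, ERR=-52017877487531/1099511627776
(4,3): OLD=2725143870070755/17592186044416 → NEW=255, ERR=-1760863571255325/17592186044416
(5,0): OLD=86346882889335/549755813888 → NEW=255, ERR=-53840849652105/549755813888
(5,1): OLD=289953289231265/17592186044416 → NEW=0, ERR=289953289231265/17592186044416
(5,2): OLD=857391319051565/8796093022208 → NEW=0, ERR=857391319051565/8796093022208
(5,3): OLD=8840799034989877/281474976710656 → NEW=0, ERR=8840799034989877/281474976710656
(6,0): OLD=28847070895742275/281474976710656 → NEW=0, ERR=28847070895742275/281474976710656
(6,1): OLD=410473200209513989/4503599627370496 → NEW=0, ERR=410473200209513989/4503599627370496
(6,2): OLD=20410684945774477075/72057594037927936 → NEW=255, ERR=2035998466102853395/72057594037927936
(6,3): OLD=222824009973307187845/1152921504606846976 → NEW=255, ERR=-71170973701438791035/1152921504606846976
Output grid:
  Row 0: ..##  (2 black, running=2)
  Row 1: #..#  (2 black, running=4)
  Row 2: ##.#  (1 black, running=5)
  Row 3: ....  (4 black, running=9)
  Row 4: ####  (0 black, running=9)
  Row 5: #...  (3 black, running=12)
  Row 6: ..##  (2 black, running=14)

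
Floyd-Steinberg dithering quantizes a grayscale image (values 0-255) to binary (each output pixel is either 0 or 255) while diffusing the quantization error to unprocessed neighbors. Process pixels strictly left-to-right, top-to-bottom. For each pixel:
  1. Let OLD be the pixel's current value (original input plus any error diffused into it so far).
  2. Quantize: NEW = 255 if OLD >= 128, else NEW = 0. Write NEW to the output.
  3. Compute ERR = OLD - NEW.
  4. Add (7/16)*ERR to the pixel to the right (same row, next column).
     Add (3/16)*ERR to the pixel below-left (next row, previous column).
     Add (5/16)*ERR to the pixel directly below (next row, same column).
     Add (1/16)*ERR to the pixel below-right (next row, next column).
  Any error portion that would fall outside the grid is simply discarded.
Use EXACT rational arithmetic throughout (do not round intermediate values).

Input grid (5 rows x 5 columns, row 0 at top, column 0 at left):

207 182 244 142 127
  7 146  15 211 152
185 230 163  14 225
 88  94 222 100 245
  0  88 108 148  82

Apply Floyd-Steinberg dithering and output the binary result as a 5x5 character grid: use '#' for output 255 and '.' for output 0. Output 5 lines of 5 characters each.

Answer: ###.#
...##
###.#
..#.#
.#.#.

Derivation:
(0,0): OLD=207 → NEW=255, ERR=-48
(0,1): OLD=161 → NEW=255, ERR=-94
(0,2): OLD=1623/8 → NEW=255, ERR=-417/8
(0,3): OLD=15257/128 → NEW=0, ERR=15257/128
(0,4): OLD=366895/2048 → NEW=255, ERR=-155345/2048
(1,0): OLD=-205/8 → NEW=0, ERR=-205/8
(1,1): OLD=5929/64 → NEW=0, ERR=5929/64
(1,2): OLD=114105/2048 → NEW=0, ERR=114105/2048
(1,3): OLD=2090139/8192 → NEW=255, ERR=1179/8192
(1,4): OLD=17800745/131072 → NEW=255, ERR=-15622615/131072
(2,0): OLD=199027/1024 → NEW=255, ERR=-62093/1024
(2,1): OLD=7905813/32768 → NEW=255, ERR=-450027/32768
(2,2): OLD=94486951/524288 → NEW=255, ERR=-39206489/524288
(2,3): OLD=-314888131/8388608 → NEW=0, ERR=-314888131/8388608
(2,4): OLD=22996742379/134217728 → NEW=255, ERR=-11228778261/134217728
(3,0): OLD=34852383/524288 → NEW=0, ERR=34852383/524288
(3,1): OLD=423541295/4194304 → NEW=0, ERR=423541295/4194304
(3,2): OLD=31529523321/134217728 → NEW=255, ERR=-2695997319/134217728
(3,3): OLD=3967566785/67108864 → NEW=0, ERR=3967566785/67108864
(3,4): OLD=520497327349/2147483648 → NEW=255, ERR=-27111002891/2147483648
(4,0): OLD=2664719205/67108864 → NEW=0, ERR=2664719205/67108864
(4,1): OLD=294885455185/2147483648 → NEW=255, ERR=-252722875055/2147483648
(4,2): OLD=2323851387239/34359738368 → NEW=0, ERR=2323851387239/34359738368
(4,3): OLD=105796287683265/549755813888 → NEW=255, ERR=-34391444858175/549755813888
(4,4): OLD=478339737216071/8796093022208 → NEW=0, ERR=478339737216071/8796093022208
Row 0: ###.#
Row 1: ...##
Row 2: ###.#
Row 3: ..#.#
Row 4: .#.#.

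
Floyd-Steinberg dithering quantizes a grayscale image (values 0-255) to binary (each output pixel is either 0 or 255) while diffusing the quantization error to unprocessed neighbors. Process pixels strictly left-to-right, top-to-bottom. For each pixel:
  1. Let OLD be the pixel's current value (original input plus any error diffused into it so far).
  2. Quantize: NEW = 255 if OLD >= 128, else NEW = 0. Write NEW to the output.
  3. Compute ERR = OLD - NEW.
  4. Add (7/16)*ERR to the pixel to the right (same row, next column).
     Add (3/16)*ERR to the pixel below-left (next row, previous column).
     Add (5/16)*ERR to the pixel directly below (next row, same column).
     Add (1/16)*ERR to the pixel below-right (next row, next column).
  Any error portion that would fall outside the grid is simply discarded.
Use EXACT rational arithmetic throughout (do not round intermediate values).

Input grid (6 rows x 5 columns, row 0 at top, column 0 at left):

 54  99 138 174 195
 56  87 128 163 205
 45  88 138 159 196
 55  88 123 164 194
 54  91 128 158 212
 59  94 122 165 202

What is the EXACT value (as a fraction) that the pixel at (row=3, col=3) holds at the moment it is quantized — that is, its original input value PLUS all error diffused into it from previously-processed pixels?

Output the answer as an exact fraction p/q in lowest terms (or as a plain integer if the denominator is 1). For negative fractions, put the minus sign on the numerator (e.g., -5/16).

(0,0): OLD=54 → NEW=0, ERR=54
(0,1): OLD=981/8 → NEW=0, ERR=981/8
(0,2): OLD=24531/128 → NEW=255, ERR=-8109/128
(0,3): OLD=299589/2048 → NEW=255, ERR=-222651/2048
(0,4): OLD=4831203/32768 → NEW=255, ERR=-3524637/32768
(1,0): OLD=12271/128 → NEW=0, ERR=12271/128
(1,1): OLD=162569/1024 → NEW=255, ERR=-98551/1024
(1,2): OLD=1749053/32768 → NEW=0, ERR=1749053/32768
(1,3): OLD=16810105/131072 → NEW=255, ERR=-16613255/131072
(1,4): OLD=228880971/2097152 → NEW=0, ERR=228880971/2097152
(2,0): OLD=932467/16384 → NEW=0, ERR=932467/16384
(2,1): OLD=51812257/524288 → NEW=0, ERR=51812257/524288
(2,2): OLD=1410420771/8388608 → NEW=255, ERR=-728674269/8388608
(2,3): OLD=14117986489/134217728 → NEW=0, ERR=14117986489/134217728
(2,4): OLD=575962638031/2147483648 → NEW=255, ERR=28354307791/2147483648
(3,0): OLD=766004931/8388608 → NEW=0, ERR=766004931/8388608
(3,1): OLD=9804787719/67108864 → NEW=255, ERR=-7307972601/67108864
(3,2): OLD=159152828029/2147483648 → NEW=0, ERR=159152828029/2147483648
(3,3): OLD=972128514773/4294967296 → NEW=255, ERR=-123088145707/4294967296
Target (3,3): original=164, with diffused error = 972128514773/4294967296

Answer: 972128514773/4294967296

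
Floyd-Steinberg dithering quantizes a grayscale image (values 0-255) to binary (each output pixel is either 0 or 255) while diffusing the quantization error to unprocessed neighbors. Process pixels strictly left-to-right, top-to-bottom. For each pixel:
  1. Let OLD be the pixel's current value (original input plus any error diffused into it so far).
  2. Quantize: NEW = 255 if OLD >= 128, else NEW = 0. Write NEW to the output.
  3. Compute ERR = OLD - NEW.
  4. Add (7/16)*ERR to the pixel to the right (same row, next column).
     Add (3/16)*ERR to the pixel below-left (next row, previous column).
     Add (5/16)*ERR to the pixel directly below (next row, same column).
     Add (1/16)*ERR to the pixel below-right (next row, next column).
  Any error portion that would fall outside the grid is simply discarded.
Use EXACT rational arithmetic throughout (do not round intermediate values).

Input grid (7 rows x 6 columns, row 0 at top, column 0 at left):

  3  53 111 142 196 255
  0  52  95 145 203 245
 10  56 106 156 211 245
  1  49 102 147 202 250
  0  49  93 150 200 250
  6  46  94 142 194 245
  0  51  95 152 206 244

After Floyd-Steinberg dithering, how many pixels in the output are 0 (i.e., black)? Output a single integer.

Answer: 21

Derivation:
(0,0): OLD=3 → NEW=0, ERR=3
(0,1): OLD=869/16 → NEW=0, ERR=869/16
(0,2): OLD=34499/256 → NEW=255, ERR=-30781/256
(0,3): OLD=366165/4096 → NEW=0, ERR=366165/4096
(0,4): OLD=15408211/65536 → NEW=255, ERR=-1303469/65536
(0,5): OLD=258262597/1048576 → NEW=255, ERR=-9124283/1048576
(1,0): OLD=2847/256 → NEW=0, ERR=2847/256
(1,1): OLD=105433/2048 → NEW=0, ERR=105433/2048
(1,2): OLD=6560461/65536 → NEW=0, ERR=6560461/65536
(1,3): OLD=53867401/262144 → NEW=255, ERR=-12979319/262144
(1,4): OLD=3004441787/16777216 → NEW=255, ERR=-1273748293/16777216
(1,5): OLD=55786817965/268435456 → NEW=255, ERR=-12664223315/268435456
(2,0): OLD=757859/32768 → NEW=0, ERR=757859/32768
(2,1): OLD=106609777/1048576 → NEW=0, ERR=106609777/1048576
(2,2): OLD=2947720083/16777216 → NEW=255, ERR=-1330469997/16777216
(2,3): OLD=13133746107/134217728 → NEW=0, ERR=13133746107/134217728
(2,4): OLD=936927188913/4294967296 → NEW=255, ERR=-158289471567/4294967296
(2,5): OLD=14389028071143/68719476736 → NEW=255, ERR=-3134438496537/68719476736
(3,0): OLD=457863987/16777216 → NEW=0, ERR=457863987/16777216
(3,1): OLD=10641890615/134217728 → NEW=0, ERR=10641890615/134217728
(3,2): OLD=146682528149/1073741824 → NEW=255, ERR=-127121636971/1073741824
(3,3): OLD=7828287888191/68719476736 → NEW=0, ERR=7828287888191/68719476736
(3,4): OLD=130778684409951/549755813888 → NEW=255, ERR=-9409048131489/549755813888
(3,5): OLD=1987521326409521/8796093022208 → NEW=255, ERR=-255482394253519/8796093022208
(4,0): OLD=50240231325/2147483648 → NEW=0, ERR=50240231325/2147483648
(4,1): OLD=2182536817017/34359738368 → NEW=0, ERR=2182536817017/34359738368
(4,2): OLD=121064684650139/1099511627776 → NEW=0, ERR=121064684650139/1099511627776
(4,3): OLD=3925916885221415/17592186044416 → NEW=255, ERR=-560090556104665/17592186044416
(4,4): OLD=51340061082216087/281474976710656 → NEW=255, ERR=-20436057979001193/281474976710656
(4,5): OLD=937152885265730241/4503599627370496 → NEW=255, ERR=-211265019713746239/4503599627370496
(5,0): OLD=13865363840379/549755813888 → NEW=0, ERR=13865363840379/549755813888
(5,1): OLD=1741478594919979/17592186044416 → NEW=0, ERR=1741478594919979/17592186044416
(5,2): OLD=23885679964625673/140737488355328 → NEW=255, ERR=-12002379565982967/140737488355328
(5,3): OLD=396354974007907699/4503599627370496 → NEW=0, ERR=396354974007907699/4503599627370496
(5,4): OLD=1792699397698655635/9007199254740992 → NEW=255, ERR=-504136412260297325/9007199254740992
(5,5): OLD=29012662140297106799/144115188075855872 → NEW=255, ERR=-7736710819046140561/144115188075855872
(6,0): OLD=7442893999220577/281474976710656 → NEW=0, ERR=7442893999220577/281474976710656
(6,1): OLD=356186915474413901/4503599627370496 → NEW=0, ERR=356186915474413901/4503599627370496
(6,2): OLD=2263320638422503557/18014398509481984 → NEW=0, ERR=2263320638422503557/18014398509481984
(6,3): OLD=63020238066168260241/288230376151711744 → NEW=255, ERR=-10478507852518234479/288230376151711744
(6,4): OLD=774942392288995944241/4611686018427387904 → NEW=255, ERR=-401037542409987971279/4611686018427387904
(6,5): OLD=13700767844945951858103/73786976294838206464 → NEW=255, ERR=-5114911110237790790217/73786976294838206464
Output grid:
  Row 0: ..#.##  (3 black, running=3)
  Row 1: ...###  (3 black, running=6)
  Row 2: ..#.##  (3 black, running=9)
  Row 3: ..#.##  (3 black, running=12)
  Row 4: ...###  (3 black, running=15)
  Row 5: ..#.##  (3 black, running=18)
  Row 6: ...###  (3 black, running=21)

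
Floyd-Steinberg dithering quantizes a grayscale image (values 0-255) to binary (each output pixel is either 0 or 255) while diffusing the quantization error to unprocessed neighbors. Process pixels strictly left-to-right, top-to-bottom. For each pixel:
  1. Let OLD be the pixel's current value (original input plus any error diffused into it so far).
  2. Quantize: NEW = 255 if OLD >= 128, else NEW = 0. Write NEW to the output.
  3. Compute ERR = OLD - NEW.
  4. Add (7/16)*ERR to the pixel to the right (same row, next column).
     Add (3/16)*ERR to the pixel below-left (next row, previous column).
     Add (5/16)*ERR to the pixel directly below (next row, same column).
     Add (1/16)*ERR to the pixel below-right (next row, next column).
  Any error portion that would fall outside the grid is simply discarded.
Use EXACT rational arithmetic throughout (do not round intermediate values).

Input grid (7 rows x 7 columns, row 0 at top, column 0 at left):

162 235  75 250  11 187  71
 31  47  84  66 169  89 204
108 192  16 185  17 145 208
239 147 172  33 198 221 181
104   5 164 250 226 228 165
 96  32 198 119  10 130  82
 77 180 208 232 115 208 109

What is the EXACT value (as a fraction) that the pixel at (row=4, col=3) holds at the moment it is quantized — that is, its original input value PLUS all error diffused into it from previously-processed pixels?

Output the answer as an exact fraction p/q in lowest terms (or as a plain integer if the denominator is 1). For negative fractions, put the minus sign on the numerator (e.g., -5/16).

Answer: 809698602521181/4398046511104

Derivation:
(0,0): OLD=162 → NEW=255, ERR=-93
(0,1): OLD=3109/16 → NEW=255, ERR=-971/16
(0,2): OLD=12403/256 → NEW=0, ERR=12403/256
(0,3): OLD=1110821/4096 → NEW=255, ERR=66341/4096
(0,4): OLD=1185283/65536 → NEW=0, ERR=1185283/65536
(0,5): OLD=204380693/1048576 → NEW=255, ERR=-63006187/1048576
(0,6): OLD=750139027/16777216 → NEW=0, ERR=750139027/16777216
(1,0): OLD=-2417/256 → NEW=0, ERR=-2417/256
(1,1): OLD=55657/2048 → NEW=0, ERR=55657/2048
(1,2): OLD=7226909/65536 → NEW=0, ERR=7226909/65536
(1,3): OLD=32958169/262144 → NEW=0, ERR=32958169/262144
(1,4): OLD=3680965611/16777216 → NEW=255, ERR=-597224469/16777216
(1,5): OLD=8611769435/134217728 → NEW=0, ERR=8611769435/134217728
(1,6): OLD=520309819381/2147483648 → NEW=255, ERR=-27298510859/2147483648
(2,0): OLD=3609235/32768 → NEW=0, ERR=3609235/32768
(2,1): OLD=281822977/1048576 → NEW=255, ERR=14436097/1048576
(2,2): OLD=1371635267/16777216 → NEW=0, ERR=1371635267/16777216
(2,3): OLD=34933517803/134217728 → NEW=255, ERR=707997163/134217728
(2,4): OLD=30142057115/1073741824 → NEW=0, ERR=30142057115/1073741824
(2,5): OLD=5934752153161/34359738368 → NEW=255, ERR=-2826981130679/34359738368
(2,6): OLD=94581073480591/549755813888 → NEW=255, ERR=-45606659060849/549755813888
(3,0): OLD=4630540515/16777216 → NEW=255, ERR=352350435/16777216
(3,1): OLD=24522093479/134217728 → NEW=255, ERR=-9703427161/134217728
(3,2): OLD=180140209957/1073741824 → NEW=255, ERR=-93663955163/1073741824
(3,3): OLD=29454677971/4294967296 → NEW=0, ERR=29454677971/4294967296
(3,4): OLD=107024146136291/549755813888 → NEW=255, ERR=-33163586405149/549755813888
(3,5): OLD=682122859338969/4398046511104 → NEW=255, ERR=-439379000992551/4398046511104
(3,6): OLD=7474969742048455/70368744177664 → NEW=0, ERR=7474969742048455/70368744177664
(4,0): OLD=208322035309/2147483648 → NEW=0, ERR=208322035309/2147483648
(4,1): OLD=336895890825/34359738368 → NEW=0, ERR=336895890825/34359738368
(4,2): OLD=75754826805415/549755813888 → NEW=255, ERR=-64432905736025/549755813888
(4,3): OLD=809698602521181/4398046511104 → NEW=255, ERR=-311803257810339/4398046511104
Target (4,3): original=250, with diffused error = 809698602521181/4398046511104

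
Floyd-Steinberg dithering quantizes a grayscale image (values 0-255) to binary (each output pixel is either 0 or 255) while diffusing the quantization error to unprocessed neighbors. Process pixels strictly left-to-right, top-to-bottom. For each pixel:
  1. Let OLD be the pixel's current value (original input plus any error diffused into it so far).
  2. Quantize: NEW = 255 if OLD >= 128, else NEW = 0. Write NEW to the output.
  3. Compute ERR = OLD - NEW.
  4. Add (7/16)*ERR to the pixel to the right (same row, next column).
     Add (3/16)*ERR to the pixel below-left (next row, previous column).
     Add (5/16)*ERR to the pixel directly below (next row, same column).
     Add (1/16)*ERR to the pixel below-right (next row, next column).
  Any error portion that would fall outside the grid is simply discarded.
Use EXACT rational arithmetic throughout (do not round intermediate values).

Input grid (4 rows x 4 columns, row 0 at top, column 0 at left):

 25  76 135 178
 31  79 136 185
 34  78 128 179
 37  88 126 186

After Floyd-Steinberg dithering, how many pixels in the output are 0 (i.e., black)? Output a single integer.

(0,0): OLD=25 → NEW=0, ERR=25
(0,1): OLD=1391/16 → NEW=0, ERR=1391/16
(0,2): OLD=44297/256 → NEW=255, ERR=-20983/256
(0,3): OLD=582207/4096 → NEW=255, ERR=-462273/4096
(1,0): OLD=14109/256 → NEW=0, ERR=14109/256
(1,1): OLD=238539/2048 → NEW=0, ERR=238539/2048
(1,2): OLD=9543079/65536 → NEW=255, ERR=-7168601/65536
(1,3): OLD=101452865/1048576 → NEW=0, ERR=101452865/1048576
(2,0): OLD=2394089/32768 → NEW=0, ERR=2394089/32768
(2,1): OLD=135578515/1048576 → NEW=255, ERR=-131808365/1048576
(2,2): OLD=134728447/2097152 → NEW=0, ERR=134728447/2097152
(2,3): OLD=7734475875/33554432 → NEW=255, ERR=-821904285/33554432
(3,0): OLD=608386137/16777216 → NEW=0, ERR=608386137/16777216
(3,1): OLD=21795610183/268435456 → NEW=0, ERR=21795610183/268435456
(3,2): OLD=726492712377/4294967296 → NEW=255, ERR=-368723948103/4294967296
(3,3): OLD=9950660153231/68719476736 → NEW=255, ERR=-7572806414449/68719476736
Output grid:
  Row 0: ..##  (2 black, running=2)
  Row 1: ..#.  (3 black, running=5)
  Row 2: .#.#  (2 black, running=7)
  Row 3: ..##  (2 black, running=9)

Answer: 9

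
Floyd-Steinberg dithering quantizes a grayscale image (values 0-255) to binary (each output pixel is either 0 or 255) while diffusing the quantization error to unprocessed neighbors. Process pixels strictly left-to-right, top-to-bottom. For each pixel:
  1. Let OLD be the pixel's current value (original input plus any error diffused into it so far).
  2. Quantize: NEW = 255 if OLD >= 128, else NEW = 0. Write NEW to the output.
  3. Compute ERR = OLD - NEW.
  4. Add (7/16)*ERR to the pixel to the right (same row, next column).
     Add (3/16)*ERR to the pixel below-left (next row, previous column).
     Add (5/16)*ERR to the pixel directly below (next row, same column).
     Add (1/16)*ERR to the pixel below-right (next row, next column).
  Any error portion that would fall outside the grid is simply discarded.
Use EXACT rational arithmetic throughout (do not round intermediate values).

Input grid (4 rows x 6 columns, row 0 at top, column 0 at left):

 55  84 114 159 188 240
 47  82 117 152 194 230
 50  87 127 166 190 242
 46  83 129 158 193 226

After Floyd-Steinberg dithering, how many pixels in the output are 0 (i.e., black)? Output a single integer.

Answer: 10

Derivation:
(0,0): OLD=55 → NEW=0, ERR=55
(0,1): OLD=1729/16 → NEW=0, ERR=1729/16
(0,2): OLD=41287/256 → NEW=255, ERR=-23993/256
(0,3): OLD=483313/4096 → NEW=0, ERR=483313/4096
(0,4): OLD=15703959/65536 → NEW=255, ERR=-1007721/65536
(0,5): OLD=244604193/1048576 → NEW=255, ERR=-22782687/1048576
(1,0): OLD=21619/256 → NEW=0, ERR=21619/256
(1,1): OLD=283813/2048 → NEW=255, ERR=-238427/2048
(1,2): OLD=4302857/65536 → NEW=0, ERR=4302857/65536
(1,3): OLD=54750805/262144 → NEW=255, ERR=-12095915/262144
(1,4): OLD=2890856671/16777216 → NEW=255, ERR=-1387333409/16777216
(1,5): OLD=49948229481/268435456 → NEW=255, ERR=-18502811799/268435456
(2,0): OLD=1787879/32768 → NEW=0, ERR=1787879/32768
(2,1): OLD=96551133/1048576 → NEW=0, ERR=96551133/1048576
(2,2): OLD=2883567319/16777216 → NEW=255, ERR=-1394622761/16777216
(2,3): OLD=13933382367/134217728 → NEW=0, ERR=13933382367/134217728
(2,4): OLD=832229814301/4294967296 → NEW=255, ERR=-262986846179/4294967296
(2,5): OLD=12953823150235/68719476736 → NEW=255, ERR=-4569643417445/68719476736
(3,0): OLD=1347465975/16777216 → NEW=0, ERR=1347465975/16777216
(3,1): OLD=18084010539/134217728 → NEW=255, ERR=-16141510101/134217728
(3,2): OLD=81204300785/1073741824 → NEW=0, ERR=81204300785/1073741824
(3,3): OLD=14214754959635/68719476736 → NEW=255, ERR=-3308711608045/68719476736
(3,4): OLD=80715388364851/549755813888 → NEW=255, ERR=-59472344176589/549755813888
(3,5): OLD=1355162560774173/8796093022208 → NEW=255, ERR=-887841159888867/8796093022208
Output grid:
  Row 0: ..#.##  (3 black, running=3)
  Row 1: .#.###  (2 black, running=5)
  Row 2: ..#.##  (3 black, running=8)
  Row 3: .#.###  (2 black, running=10)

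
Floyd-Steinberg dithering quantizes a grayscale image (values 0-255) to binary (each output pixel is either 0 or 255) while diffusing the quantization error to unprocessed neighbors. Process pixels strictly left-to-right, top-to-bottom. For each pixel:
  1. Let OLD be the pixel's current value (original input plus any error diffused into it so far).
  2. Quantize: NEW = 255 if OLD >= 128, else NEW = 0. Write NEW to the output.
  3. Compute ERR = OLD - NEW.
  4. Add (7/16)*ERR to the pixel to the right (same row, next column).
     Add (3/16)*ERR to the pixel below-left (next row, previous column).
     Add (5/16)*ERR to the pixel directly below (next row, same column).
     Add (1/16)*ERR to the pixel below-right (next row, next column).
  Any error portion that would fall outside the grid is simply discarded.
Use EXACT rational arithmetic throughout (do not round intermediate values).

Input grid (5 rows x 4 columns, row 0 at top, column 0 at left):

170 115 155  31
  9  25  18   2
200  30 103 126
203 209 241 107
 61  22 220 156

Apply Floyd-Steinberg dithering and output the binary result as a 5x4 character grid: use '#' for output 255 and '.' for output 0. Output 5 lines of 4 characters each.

Answer: #.#.
....
#..#
###.
..##

Derivation:
(0,0): OLD=170 → NEW=255, ERR=-85
(0,1): OLD=1245/16 → NEW=0, ERR=1245/16
(0,2): OLD=48395/256 → NEW=255, ERR=-16885/256
(0,3): OLD=8781/4096 → NEW=0, ERR=8781/4096
(1,0): OLD=-761/256 → NEW=0, ERR=-761/256
(1,1): OLD=62129/2048 → NEW=0, ERR=62129/2048
(1,2): OLD=1043717/65536 → NEW=0, ERR=1043717/65536
(1,3): OLD=5783091/1048576 → NEW=0, ERR=5783091/1048576
(2,0): OLD=6709547/32768 → NEW=255, ERR=-1646293/32768
(2,1): OLD=21286153/1048576 → NEW=0, ERR=21286153/1048576
(2,2): OLD=251214125/2097152 → NEW=0, ERR=251214125/2097152
(2,3): OLD=6077587161/33554432 → NEW=255, ERR=-2478792999/33554432
(3,0): OLD=3206226427/16777216 → NEW=255, ERR=-1071963653/16777216
(3,1): OLD=55488393957/268435456 → NEW=255, ERR=-12962647323/268435456
(3,2): OLD=1051083850267/4294967296 → NEW=255, ERR=-44132810213/4294967296
(3,3): OLD=5972113347901/68719476736 → NEW=0, ERR=5972113347901/68719476736
(4,0): OLD=137347970847/4294967296 → NEW=0, ERR=137347970847/4294967296
(4,1): OLD=514715686237/34359738368 → NEW=0, ERR=514715686237/34359738368
(4,2): OLD=260165855230013/1099511627776 → NEW=255, ERR=-20209609852867/1099511627776
(4,3): OLD=3069384822376379/17592186044416 → NEW=255, ERR=-1416622618949701/17592186044416
Row 0: #.#.
Row 1: ....
Row 2: #..#
Row 3: ###.
Row 4: ..##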